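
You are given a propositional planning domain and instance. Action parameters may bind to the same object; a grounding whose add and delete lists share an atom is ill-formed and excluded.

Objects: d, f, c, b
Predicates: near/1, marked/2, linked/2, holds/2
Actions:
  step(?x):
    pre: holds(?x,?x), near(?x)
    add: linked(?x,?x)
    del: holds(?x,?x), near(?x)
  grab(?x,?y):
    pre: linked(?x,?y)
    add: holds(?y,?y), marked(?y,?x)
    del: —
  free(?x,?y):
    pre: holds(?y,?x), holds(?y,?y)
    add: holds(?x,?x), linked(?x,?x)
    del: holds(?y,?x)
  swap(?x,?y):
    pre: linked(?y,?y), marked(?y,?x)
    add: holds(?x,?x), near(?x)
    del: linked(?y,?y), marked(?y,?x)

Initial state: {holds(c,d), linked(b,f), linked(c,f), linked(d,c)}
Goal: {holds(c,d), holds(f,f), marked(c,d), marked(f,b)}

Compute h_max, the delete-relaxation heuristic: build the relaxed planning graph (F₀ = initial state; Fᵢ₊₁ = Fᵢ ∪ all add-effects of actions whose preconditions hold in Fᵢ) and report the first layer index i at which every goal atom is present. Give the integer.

1

F0 = init (4 atoms)
F1 = F0 ∪ {holds(c,c), holds(f,f), marked(c,d), marked(f,b), marked(f,c)}  (9 atoms)
goal ⊆ F1  ⇒  h_max = 1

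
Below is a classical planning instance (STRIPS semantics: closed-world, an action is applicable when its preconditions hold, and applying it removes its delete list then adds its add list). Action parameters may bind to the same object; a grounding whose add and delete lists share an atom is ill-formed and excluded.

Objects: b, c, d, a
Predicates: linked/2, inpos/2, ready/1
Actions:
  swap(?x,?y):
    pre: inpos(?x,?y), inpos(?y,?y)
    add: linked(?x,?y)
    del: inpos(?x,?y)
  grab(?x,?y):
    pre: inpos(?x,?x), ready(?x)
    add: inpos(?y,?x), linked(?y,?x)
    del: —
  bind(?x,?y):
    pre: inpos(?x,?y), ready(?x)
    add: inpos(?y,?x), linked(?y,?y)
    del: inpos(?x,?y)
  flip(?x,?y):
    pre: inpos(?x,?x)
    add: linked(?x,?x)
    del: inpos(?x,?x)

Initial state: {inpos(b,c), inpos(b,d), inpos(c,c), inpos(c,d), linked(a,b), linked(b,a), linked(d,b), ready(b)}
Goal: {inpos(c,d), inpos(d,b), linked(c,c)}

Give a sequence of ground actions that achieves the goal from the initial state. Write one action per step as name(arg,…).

1. swap(c,c)  →  {inpos(b,c), inpos(b,d), inpos(c,d), linked(a,b), linked(b,a), linked(c,c), linked(d,b), ready(b)}
2. bind(b,d)  →  {inpos(b,c), inpos(c,d), inpos(d,b), linked(a,b), linked(b,a), linked(c,c), linked(d,b), linked(d,d), ready(b)}

swap(c,c); bind(b,d)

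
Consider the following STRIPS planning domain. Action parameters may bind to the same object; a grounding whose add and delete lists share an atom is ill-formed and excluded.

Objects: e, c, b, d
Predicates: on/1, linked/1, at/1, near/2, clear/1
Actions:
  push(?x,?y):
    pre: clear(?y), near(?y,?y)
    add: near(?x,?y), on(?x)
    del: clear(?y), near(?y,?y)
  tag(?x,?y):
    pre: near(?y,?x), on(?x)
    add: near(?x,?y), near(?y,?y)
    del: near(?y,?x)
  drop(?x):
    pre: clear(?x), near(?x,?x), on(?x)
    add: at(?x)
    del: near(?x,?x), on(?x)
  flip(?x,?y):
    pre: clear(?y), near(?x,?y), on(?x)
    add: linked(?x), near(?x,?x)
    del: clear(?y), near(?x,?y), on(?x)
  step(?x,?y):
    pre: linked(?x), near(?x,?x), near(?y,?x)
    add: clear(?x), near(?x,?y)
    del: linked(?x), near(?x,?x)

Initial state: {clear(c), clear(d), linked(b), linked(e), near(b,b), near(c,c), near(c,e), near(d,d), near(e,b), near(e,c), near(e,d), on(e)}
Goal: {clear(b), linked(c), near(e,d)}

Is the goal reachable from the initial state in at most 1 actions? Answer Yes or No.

No

1. push(c,d)  →  {clear(c), linked(b), linked(e), near(b,b), near(c,c), near(c,d), near(c,e), near(e,b), near(e,c), near(e,d), on(c), on(e)}
2. tag(c,e)  →  {clear(c), linked(b), linked(e), near(b,b), near(c,c), near(c,d), near(c,e), near(e,b), near(e,d), near(e,e), on(c), on(e)}
3. step(e,c)  →  {clear(c), clear(e), linked(b), near(b,b), near(c,c), near(c,d), near(c,e), near(e,b), near(e,c), near(e,d), on(c), on(e)}
4. flip(c,e)  →  {clear(c), linked(b), linked(c), near(b,b), near(c,c), near(c,d), near(e,b), near(e,c), near(e,d), on(e)}
5. step(b,e)  →  {clear(b), clear(c), linked(c), near(b,e), near(c,c), near(c,d), near(e,b), near(e,c), near(e,d), on(e)}
optimal plan length = 5; 5 > 1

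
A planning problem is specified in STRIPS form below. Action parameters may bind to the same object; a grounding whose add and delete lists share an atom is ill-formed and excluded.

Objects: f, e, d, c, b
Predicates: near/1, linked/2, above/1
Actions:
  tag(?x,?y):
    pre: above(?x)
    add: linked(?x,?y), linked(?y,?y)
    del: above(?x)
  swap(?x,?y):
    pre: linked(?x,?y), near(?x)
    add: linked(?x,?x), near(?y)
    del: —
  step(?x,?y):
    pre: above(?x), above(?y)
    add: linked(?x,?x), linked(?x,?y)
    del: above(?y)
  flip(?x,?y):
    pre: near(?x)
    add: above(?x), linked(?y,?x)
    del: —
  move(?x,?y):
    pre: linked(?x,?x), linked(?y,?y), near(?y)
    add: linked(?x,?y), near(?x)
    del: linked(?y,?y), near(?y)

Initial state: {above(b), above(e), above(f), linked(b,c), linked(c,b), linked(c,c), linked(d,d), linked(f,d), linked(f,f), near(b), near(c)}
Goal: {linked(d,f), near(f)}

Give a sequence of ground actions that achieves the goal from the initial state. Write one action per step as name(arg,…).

move(f,c); flip(f,d)

1. move(f,c)  →  {above(b), above(e), above(f), linked(b,c), linked(c,b), linked(d,d), linked(f,c), linked(f,d), linked(f,f), near(b), near(f)}
2. flip(f,d)  →  {above(b), above(e), above(f), linked(b,c), linked(c,b), linked(d,d), linked(d,f), linked(f,c), linked(f,d), linked(f,f), near(b), near(f)}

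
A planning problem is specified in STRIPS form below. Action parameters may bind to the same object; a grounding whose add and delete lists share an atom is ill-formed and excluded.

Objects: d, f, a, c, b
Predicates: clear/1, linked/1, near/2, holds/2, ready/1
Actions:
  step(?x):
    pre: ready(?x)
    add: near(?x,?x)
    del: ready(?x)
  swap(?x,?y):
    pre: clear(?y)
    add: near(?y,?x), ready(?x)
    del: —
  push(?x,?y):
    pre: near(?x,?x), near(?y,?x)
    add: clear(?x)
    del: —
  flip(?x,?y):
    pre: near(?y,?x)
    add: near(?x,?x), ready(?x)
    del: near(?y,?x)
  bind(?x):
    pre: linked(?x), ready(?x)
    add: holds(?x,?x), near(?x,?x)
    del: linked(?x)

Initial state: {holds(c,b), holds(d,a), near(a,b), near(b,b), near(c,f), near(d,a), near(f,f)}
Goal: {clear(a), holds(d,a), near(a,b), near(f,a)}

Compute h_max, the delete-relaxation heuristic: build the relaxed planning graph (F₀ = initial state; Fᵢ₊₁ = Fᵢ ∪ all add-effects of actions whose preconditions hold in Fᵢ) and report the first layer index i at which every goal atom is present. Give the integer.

F0 = init (7 atoms)
F1 = F0 ∪ {clear(b), clear(f), near(a,a), ready(a), ready(b), ready(f)}  (13 atoms)
F2 = F1 ∪ {clear(a), near(b,a), near(b,c), near(b,d), near(b,f), near(f,a), near(f,b), near(f,c), near(f,d), ready(c), ready(d)}  (24 atoms)
goal ⊆ F2  ⇒  h_max = 2

2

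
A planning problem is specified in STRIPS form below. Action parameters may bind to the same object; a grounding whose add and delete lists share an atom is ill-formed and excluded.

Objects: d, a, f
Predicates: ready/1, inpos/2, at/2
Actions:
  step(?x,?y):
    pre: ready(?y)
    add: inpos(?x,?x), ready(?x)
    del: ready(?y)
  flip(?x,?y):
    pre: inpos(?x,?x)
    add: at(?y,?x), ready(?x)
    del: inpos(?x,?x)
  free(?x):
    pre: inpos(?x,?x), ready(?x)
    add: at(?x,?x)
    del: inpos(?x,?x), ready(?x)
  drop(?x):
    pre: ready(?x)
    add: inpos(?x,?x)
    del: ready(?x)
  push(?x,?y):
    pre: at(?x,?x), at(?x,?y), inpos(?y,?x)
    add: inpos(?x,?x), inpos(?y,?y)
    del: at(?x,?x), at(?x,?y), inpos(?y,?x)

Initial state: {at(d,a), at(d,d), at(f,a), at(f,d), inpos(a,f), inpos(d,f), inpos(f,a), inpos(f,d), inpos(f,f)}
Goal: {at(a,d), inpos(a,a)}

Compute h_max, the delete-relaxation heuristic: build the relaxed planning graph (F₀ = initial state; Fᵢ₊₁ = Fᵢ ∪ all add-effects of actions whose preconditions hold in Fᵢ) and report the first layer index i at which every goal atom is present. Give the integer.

3

F0 = init (9 atoms)
F1 = F0 ∪ {at(a,f), at(d,f), at(f,f), ready(f)}  (13 atoms)
F2 = F1 ∪ {inpos(a,a), inpos(d,d), ready(a), ready(d)}  (17 atoms)
F3 = F2 ∪ {at(a,a), at(a,d)}  (19 atoms)
goal ⊆ F3  ⇒  h_max = 3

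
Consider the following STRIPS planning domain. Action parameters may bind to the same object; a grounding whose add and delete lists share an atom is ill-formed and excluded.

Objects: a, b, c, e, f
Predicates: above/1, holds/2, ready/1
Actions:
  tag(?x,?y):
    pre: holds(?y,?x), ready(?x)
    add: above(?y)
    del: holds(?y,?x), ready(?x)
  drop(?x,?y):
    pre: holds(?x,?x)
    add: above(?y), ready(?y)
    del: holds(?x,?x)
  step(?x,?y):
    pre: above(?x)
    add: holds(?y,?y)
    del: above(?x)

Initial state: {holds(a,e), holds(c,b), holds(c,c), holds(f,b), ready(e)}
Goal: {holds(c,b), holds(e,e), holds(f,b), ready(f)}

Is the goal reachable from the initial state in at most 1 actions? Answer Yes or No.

1. drop(c,f)  →  {above(f), holds(a,e), holds(c,b), holds(f,b), ready(e), ready(f)}
2. step(f,e)  →  {holds(a,e), holds(c,b), holds(e,e), holds(f,b), ready(e), ready(f)}
optimal plan length = 2; 2 > 1

No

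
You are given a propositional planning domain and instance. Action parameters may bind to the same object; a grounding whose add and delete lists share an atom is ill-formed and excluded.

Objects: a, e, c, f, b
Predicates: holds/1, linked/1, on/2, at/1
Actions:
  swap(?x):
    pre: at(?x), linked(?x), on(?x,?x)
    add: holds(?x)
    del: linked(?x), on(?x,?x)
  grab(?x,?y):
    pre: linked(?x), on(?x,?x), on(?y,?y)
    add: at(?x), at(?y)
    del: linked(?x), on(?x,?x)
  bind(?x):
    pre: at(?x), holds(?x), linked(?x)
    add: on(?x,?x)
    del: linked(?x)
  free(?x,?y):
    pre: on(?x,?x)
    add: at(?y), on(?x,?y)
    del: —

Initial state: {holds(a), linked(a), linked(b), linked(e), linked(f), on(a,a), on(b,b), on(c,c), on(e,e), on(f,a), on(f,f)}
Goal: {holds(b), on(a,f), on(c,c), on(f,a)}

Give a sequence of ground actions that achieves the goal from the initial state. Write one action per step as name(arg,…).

grab(e,b); swap(b); free(a,f)

1. grab(e,b)  →  {at(b), at(e), holds(a), linked(a), linked(b), linked(f), on(a,a), on(b,b), on(c,c), on(f,a), on(f,f)}
2. swap(b)  →  {at(b), at(e), holds(a), holds(b), linked(a), linked(f), on(a,a), on(c,c), on(f,a), on(f,f)}
3. free(a,f)  →  {at(b), at(e), at(f), holds(a), holds(b), linked(a), linked(f), on(a,a), on(a,f), on(c,c), on(f,a), on(f,f)}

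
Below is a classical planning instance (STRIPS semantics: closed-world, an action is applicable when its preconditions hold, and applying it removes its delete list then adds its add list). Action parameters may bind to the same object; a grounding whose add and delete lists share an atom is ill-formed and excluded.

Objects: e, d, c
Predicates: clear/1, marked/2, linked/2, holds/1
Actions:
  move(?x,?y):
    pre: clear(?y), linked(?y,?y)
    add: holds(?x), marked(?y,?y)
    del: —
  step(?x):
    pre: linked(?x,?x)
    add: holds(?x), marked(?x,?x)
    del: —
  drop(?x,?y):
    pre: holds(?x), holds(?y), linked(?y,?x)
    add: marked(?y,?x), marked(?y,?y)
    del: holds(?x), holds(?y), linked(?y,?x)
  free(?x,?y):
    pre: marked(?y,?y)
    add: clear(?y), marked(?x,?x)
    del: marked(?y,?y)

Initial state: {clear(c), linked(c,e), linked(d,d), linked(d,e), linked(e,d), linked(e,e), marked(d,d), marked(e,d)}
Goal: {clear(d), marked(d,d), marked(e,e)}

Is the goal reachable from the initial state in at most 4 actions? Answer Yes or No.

Yes

1. free(e,d)  →  {clear(c), clear(d), linked(c,e), linked(d,d), linked(d,e), linked(e,d), linked(e,e), marked(e,d), marked(e,e)}
2. move(e,d)  →  {clear(c), clear(d), holds(e), linked(c,e), linked(d,d), linked(d,e), linked(e,d), linked(e,e), marked(d,d), marked(e,d), marked(e,e)}
optimal plan length = 2; 2 ≤ 4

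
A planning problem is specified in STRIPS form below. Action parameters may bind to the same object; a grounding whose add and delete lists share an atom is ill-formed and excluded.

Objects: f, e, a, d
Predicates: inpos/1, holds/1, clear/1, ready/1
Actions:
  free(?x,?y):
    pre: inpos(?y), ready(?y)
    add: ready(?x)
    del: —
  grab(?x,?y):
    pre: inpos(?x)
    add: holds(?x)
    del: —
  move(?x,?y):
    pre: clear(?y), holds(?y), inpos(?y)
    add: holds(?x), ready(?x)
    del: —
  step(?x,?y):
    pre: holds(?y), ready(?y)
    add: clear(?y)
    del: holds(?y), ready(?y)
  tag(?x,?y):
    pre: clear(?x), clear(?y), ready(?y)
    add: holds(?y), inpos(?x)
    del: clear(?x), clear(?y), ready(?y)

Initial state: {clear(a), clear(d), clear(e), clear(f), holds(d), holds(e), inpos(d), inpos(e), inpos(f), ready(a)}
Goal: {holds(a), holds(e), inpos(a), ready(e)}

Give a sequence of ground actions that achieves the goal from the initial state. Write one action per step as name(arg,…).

1. move(e,e)  →  {clear(a), clear(d), clear(e), clear(f), holds(d), holds(e), inpos(d), inpos(e), inpos(f), ready(a), ready(e)}
2. tag(a,a)  →  {clear(d), clear(e), clear(f), holds(a), holds(d), holds(e), inpos(a), inpos(d), inpos(e), inpos(f), ready(e)}

move(e,e); tag(a,a)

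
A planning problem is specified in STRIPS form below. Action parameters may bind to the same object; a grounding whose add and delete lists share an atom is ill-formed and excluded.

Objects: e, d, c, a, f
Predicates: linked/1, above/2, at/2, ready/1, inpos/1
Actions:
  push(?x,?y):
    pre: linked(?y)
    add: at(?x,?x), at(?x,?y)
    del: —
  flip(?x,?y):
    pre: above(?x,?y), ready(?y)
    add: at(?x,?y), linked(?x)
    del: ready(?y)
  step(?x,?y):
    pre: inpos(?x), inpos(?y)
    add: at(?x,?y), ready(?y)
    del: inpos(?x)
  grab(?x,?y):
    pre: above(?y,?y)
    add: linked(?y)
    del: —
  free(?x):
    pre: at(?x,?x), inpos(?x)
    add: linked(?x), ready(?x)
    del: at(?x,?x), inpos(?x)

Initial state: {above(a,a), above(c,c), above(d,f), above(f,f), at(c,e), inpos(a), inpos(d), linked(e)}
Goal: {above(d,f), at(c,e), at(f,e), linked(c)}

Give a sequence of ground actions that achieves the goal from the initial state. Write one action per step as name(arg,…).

push(f,e); grab(e,c)

1. push(f,e)  →  {above(a,a), above(c,c), above(d,f), above(f,f), at(c,e), at(f,e), at(f,f), inpos(a), inpos(d), linked(e)}
2. grab(e,c)  →  {above(a,a), above(c,c), above(d,f), above(f,f), at(c,e), at(f,e), at(f,f), inpos(a), inpos(d), linked(c), linked(e)}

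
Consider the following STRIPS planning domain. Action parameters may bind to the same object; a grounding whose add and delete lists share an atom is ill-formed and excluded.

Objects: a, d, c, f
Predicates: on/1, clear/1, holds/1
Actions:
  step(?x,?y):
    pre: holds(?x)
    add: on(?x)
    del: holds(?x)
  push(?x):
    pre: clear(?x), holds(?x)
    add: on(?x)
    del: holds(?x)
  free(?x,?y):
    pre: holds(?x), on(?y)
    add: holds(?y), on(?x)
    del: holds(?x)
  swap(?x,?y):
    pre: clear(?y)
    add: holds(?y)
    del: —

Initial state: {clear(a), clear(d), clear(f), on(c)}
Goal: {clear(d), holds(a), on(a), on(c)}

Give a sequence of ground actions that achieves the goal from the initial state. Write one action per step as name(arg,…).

1. swap(a,a)  →  {clear(a), clear(d), clear(f), holds(a), on(c)}
2. step(a,a)  →  {clear(a), clear(d), clear(f), on(a), on(c)}
3. swap(a,a)  →  {clear(a), clear(d), clear(f), holds(a), on(a), on(c)}

swap(a,a); step(a,a); swap(a,a)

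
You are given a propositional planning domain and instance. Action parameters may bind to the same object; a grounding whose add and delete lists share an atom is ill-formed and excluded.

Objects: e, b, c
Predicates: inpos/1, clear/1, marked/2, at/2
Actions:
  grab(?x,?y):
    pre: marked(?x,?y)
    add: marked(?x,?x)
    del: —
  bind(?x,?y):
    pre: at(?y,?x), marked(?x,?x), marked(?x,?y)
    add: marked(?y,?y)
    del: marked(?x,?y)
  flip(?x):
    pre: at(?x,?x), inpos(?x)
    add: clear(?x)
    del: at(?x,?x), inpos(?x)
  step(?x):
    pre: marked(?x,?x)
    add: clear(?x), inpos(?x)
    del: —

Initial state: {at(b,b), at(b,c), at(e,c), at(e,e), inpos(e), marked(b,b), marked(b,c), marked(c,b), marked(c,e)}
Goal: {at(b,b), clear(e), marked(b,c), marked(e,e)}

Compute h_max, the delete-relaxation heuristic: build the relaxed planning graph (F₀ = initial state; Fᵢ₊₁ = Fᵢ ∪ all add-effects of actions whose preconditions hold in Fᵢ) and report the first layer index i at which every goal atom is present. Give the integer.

F0 = init (9 atoms)
F1 = F0 ∪ {clear(b), clear(e), inpos(b), marked(c,c)}  (13 atoms)
F2 = F1 ∪ {clear(c), inpos(c), marked(e,e)}  (16 atoms)
goal ⊆ F2  ⇒  h_max = 2

2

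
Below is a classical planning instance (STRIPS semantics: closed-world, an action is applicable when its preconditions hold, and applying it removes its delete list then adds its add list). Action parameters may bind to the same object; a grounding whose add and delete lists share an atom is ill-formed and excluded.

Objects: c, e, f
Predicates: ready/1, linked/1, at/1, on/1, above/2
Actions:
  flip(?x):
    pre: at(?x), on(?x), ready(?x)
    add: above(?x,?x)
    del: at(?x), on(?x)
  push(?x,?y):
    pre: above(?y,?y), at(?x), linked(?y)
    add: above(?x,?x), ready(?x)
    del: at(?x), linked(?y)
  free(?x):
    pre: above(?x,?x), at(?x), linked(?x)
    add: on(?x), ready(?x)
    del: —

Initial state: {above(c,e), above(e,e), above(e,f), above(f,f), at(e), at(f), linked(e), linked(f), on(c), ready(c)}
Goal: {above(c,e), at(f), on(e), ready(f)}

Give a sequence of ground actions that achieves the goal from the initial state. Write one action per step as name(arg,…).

1. free(e)  →  {above(c,e), above(e,e), above(e,f), above(f,f), at(e), at(f), linked(e), linked(f), on(c), on(e), ready(c), ready(e)}
2. free(f)  →  {above(c,e), above(e,e), above(e,f), above(f,f), at(e), at(f), linked(e), linked(f), on(c), on(e), on(f), ready(c), ready(e), ready(f)}

free(e); free(f)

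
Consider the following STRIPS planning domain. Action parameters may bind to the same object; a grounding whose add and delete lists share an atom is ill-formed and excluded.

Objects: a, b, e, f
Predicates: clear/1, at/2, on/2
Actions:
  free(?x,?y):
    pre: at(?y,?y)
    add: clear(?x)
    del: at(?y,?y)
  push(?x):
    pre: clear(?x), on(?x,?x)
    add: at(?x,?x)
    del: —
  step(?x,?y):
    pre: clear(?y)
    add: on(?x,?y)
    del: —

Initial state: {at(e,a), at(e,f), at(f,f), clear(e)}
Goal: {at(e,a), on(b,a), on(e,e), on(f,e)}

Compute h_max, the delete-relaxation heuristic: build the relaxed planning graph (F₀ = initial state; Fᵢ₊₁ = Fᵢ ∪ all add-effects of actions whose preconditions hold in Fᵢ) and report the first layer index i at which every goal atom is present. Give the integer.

2

F0 = init (4 atoms)
F1 = F0 ∪ {clear(a), clear(b), clear(f), on(a,e), on(b,e), on(e,e), on(f,e)}  (11 atoms)
F2 = F1 ∪ {at(e,e), on(a,a), on(a,b), on(a,f), on(b,a), on(b,b), on(b,f), on(e,a), on(e,b), on(e,f), on(f,a), on(f,b), on(f,f)}  (24 atoms)
goal ⊆ F2  ⇒  h_max = 2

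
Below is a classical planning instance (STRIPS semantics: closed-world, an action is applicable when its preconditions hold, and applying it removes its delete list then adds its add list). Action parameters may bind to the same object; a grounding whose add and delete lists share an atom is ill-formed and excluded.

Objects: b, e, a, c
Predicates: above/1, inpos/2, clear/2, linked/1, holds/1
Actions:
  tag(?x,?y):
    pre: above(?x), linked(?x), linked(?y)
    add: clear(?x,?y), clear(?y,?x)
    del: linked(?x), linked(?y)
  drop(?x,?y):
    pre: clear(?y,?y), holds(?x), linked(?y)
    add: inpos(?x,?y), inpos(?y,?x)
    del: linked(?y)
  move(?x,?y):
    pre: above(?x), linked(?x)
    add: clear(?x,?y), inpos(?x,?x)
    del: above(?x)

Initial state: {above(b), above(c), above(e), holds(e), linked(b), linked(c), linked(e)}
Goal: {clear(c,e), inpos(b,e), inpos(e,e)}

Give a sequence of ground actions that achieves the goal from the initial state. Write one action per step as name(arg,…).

move(b,b); drop(e,b); move(e,b); tag(c,e)

1. move(b,b)  →  {above(c), above(e), clear(b,b), holds(e), inpos(b,b), linked(b), linked(c), linked(e)}
2. drop(e,b)  →  {above(c), above(e), clear(b,b), holds(e), inpos(b,b), inpos(b,e), inpos(e,b), linked(c), linked(e)}
3. move(e,b)  →  {above(c), clear(b,b), clear(e,b), holds(e), inpos(b,b), inpos(b,e), inpos(e,b), inpos(e,e), linked(c), linked(e)}
4. tag(c,e)  →  {above(c), clear(b,b), clear(c,e), clear(e,b), clear(e,c), holds(e), inpos(b,b), inpos(b,e), inpos(e,b), inpos(e,e)}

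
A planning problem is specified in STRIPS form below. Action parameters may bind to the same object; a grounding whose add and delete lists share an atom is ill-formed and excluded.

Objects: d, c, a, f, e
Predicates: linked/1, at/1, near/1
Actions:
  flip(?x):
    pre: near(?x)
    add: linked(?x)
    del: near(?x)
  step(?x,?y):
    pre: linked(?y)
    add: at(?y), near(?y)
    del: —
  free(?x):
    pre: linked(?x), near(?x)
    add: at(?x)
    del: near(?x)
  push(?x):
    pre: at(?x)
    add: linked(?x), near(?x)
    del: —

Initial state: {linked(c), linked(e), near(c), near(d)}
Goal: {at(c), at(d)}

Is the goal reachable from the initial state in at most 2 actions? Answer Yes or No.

No

1. flip(d)  →  {linked(c), linked(d), linked(e), near(c)}
2. step(d,d)  →  {at(d), linked(c), linked(d), linked(e), near(c), near(d)}
3. step(d,c)  →  {at(c), at(d), linked(c), linked(d), linked(e), near(c), near(d)}
optimal plan length = 3; 3 > 2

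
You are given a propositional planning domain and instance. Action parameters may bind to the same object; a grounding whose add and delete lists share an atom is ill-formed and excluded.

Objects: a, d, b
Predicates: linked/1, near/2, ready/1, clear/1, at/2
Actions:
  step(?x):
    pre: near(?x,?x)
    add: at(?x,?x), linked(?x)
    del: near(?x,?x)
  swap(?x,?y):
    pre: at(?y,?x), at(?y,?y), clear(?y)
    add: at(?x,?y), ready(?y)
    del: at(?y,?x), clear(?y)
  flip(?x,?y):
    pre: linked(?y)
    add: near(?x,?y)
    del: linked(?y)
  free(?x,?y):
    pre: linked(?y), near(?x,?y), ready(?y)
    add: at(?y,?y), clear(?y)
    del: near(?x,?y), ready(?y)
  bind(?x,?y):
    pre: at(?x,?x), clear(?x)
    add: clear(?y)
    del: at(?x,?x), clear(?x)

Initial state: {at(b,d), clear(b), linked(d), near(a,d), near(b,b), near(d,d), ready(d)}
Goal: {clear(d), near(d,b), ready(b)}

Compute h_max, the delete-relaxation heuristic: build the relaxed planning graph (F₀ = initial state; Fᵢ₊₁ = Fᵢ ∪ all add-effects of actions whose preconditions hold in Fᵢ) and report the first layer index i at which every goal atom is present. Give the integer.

2

F0 = init (7 atoms)
F1 = F0 ∪ {at(b,b), at(d,d), clear(d), linked(b), near(b,d)}  (12 atoms)
F2 = F1 ∪ {at(d,b), clear(a), near(a,b), near(d,b), ready(b)}  (17 atoms)
goal ⊆ F2  ⇒  h_max = 2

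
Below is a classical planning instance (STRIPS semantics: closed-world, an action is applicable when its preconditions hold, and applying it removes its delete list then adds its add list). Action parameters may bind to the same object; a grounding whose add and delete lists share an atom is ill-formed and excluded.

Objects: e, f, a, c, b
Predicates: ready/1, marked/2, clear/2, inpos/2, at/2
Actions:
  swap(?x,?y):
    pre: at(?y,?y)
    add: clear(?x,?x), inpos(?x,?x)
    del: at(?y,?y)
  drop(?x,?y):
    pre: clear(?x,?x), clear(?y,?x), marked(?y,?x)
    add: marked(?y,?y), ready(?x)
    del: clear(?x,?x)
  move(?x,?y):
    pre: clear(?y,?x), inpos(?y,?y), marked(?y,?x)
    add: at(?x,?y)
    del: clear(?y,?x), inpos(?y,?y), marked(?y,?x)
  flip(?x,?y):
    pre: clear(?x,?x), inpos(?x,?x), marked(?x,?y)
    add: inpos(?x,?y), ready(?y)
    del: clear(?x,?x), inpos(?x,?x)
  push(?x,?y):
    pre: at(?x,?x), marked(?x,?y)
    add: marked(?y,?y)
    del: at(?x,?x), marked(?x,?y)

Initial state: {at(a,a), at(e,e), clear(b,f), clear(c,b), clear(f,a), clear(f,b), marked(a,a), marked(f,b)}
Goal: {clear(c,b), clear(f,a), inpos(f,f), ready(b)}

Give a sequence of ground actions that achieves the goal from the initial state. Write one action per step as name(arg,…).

swap(f,e); swap(b,a); drop(b,f)

1. swap(f,e)  →  {at(a,a), clear(b,f), clear(c,b), clear(f,a), clear(f,b), clear(f,f), inpos(f,f), marked(a,a), marked(f,b)}
2. swap(b,a)  →  {clear(b,b), clear(b,f), clear(c,b), clear(f,a), clear(f,b), clear(f,f), inpos(b,b), inpos(f,f), marked(a,a), marked(f,b)}
3. drop(b,f)  →  {clear(b,f), clear(c,b), clear(f,a), clear(f,b), clear(f,f), inpos(b,b), inpos(f,f), marked(a,a), marked(f,b), marked(f,f), ready(b)}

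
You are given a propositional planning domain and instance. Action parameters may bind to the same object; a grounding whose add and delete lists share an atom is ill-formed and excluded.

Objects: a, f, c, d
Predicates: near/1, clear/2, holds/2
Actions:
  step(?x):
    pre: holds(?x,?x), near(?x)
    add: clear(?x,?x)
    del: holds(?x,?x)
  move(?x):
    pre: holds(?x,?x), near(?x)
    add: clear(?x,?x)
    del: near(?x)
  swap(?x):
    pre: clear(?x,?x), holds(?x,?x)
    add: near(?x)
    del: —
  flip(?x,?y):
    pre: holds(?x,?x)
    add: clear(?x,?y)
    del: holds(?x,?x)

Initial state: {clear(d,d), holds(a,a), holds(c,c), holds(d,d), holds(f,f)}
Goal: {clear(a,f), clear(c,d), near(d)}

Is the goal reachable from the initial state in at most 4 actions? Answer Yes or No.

1. swap(d)  →  {clear(d,d), holds(a,a), holds(c,c), holds(d,d), holds(f,f), near(d)}
2. flip(a,f)  →  {clear(a,f), clear(d,d), holds(c,c), holds(d,d), holds(f,f), near(d)}
3. flip(c,d)  →  {clear(a,f), clear(c,d), clear(d,d), holds(d,d), holds(f,f), near(d)}
optimal plan length = 3; 3 ≤ 4

Yes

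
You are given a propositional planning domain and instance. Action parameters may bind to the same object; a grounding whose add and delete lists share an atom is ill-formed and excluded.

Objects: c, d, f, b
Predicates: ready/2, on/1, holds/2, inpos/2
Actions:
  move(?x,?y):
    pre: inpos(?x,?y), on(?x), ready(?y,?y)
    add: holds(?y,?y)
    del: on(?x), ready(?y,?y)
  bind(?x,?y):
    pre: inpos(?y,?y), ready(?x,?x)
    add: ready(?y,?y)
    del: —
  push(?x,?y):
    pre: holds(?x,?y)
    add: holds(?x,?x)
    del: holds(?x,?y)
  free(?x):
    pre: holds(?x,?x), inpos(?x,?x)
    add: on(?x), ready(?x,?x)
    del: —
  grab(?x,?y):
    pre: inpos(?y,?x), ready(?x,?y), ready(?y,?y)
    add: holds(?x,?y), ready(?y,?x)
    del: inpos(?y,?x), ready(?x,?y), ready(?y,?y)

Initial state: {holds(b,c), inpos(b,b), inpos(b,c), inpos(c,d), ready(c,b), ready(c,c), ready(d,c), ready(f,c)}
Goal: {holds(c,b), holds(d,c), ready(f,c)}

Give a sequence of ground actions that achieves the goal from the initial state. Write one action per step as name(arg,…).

1. bind(c,b)  →  {holds(b,c), inpos(b,b), inpos(b,c), inpos(c,d), ready(b,b), ready(c,b), ready(c,c), ready(d,c), ready(f,c)}
2. grab(c,b)  →  {holds(b,c), holds(c,b), inpos(b,b), inpos(c,d), ready(b,c), ready(c,c), ready(d,c), ready(f,c)}
3. grab(d,c)  →  {holds(b,c), holds(c,b), holds(d,c), inpos(b,b), ready(b,c), ready(c,d), ready(f,c)}

bind(c,b); grab(c,b); grab(d,c)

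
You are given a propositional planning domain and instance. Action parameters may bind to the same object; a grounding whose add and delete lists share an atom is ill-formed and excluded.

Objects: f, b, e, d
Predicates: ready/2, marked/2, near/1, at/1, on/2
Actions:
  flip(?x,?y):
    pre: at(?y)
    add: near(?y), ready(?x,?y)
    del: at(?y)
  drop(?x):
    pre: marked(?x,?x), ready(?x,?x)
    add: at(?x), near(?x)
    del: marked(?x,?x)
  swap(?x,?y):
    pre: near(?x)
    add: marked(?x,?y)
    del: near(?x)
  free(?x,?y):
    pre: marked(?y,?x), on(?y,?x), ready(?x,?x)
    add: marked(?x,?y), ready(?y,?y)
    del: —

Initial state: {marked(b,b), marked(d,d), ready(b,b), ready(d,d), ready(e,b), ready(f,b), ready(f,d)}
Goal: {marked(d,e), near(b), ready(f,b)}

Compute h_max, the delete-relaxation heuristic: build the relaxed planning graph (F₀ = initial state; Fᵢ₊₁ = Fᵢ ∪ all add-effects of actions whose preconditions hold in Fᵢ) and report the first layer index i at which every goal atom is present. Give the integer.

F0 = init (7 atoms)
F1 = F0 ∪ {at(b), at(d), near(b), near(d)}  (11 atoms)
F2 = F1 ∪ {marked(b,d), marked(b,e), marked(b,f), marked(d,b), marked(d,e), marked(d,f), ready(b,d), ready(d,b), ready(e,d)}  (20 atoms)
goal ⊆ F2  ⇒  h_max = 2

2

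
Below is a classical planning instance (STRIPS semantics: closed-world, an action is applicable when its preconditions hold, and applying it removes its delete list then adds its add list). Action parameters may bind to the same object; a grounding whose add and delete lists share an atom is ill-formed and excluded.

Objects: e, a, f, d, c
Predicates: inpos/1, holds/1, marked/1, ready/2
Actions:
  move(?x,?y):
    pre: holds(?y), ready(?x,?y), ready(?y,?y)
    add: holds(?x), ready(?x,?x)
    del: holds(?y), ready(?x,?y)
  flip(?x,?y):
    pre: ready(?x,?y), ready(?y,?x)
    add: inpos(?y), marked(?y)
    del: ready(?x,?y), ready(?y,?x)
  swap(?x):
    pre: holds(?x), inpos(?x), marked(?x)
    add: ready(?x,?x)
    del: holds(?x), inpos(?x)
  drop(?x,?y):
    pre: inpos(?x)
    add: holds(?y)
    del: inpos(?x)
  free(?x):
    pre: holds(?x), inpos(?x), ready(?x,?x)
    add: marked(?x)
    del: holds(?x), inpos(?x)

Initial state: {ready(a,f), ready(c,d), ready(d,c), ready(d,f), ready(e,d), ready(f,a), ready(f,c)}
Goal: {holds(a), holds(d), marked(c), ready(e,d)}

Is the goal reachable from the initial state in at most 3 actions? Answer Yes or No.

No

1. flip(a,f)  →  {inpos(f), marked(f), ready(c,d), ready(d,c), ready(d,f), ready(e,d), ready(f,c)}
2. flip(d,c)  →  {inpos(c), inpos(f), marked(c), marked(f), ready(d,f), ready(e,d), ready(f,c)}
3. drop(f,a)  →  {holds(a), inpos(c), marked(c), marked(f), ready(d,f), ready(e,d), ready(f,c)}
4. drop(c,d)  →  {holds(a), holds(d), marked(c), marked(f), ready(d,f), ready(e,d), ready(f,c)}
optimal plan length = 4; 4 > 3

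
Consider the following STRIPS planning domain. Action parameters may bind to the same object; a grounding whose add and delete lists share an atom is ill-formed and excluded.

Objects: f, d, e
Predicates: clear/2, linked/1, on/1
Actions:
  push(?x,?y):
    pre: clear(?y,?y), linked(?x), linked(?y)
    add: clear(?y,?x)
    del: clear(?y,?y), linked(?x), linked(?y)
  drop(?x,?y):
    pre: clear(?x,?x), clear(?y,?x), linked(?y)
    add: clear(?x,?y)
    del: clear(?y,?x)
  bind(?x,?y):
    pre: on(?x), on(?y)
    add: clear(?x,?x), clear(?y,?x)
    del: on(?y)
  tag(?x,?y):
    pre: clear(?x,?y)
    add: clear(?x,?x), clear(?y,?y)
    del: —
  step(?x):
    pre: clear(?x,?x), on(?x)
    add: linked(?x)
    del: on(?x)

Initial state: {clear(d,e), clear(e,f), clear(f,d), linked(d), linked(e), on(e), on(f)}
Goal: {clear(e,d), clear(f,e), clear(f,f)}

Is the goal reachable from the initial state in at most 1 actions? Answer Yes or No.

1. bind(e,f)  →  {clear(d,e), clear(e,e), clear(e,f), clear(f,d), clear(f,e), linked(d), linked(e), on(e)}
2. push(d,e)  →  {clear(d,e), clear(e,d), clear(e,f), clear(f,d), clear(f,e), on(e)}
3. tag(f,d)  →  {clear(d,d), clear(d,e), clear(e,d), clear(e,f), clear(f,d), clear(f,e), clear(f,f), on(e)}
optimal plan length = 3; 3 > 1

No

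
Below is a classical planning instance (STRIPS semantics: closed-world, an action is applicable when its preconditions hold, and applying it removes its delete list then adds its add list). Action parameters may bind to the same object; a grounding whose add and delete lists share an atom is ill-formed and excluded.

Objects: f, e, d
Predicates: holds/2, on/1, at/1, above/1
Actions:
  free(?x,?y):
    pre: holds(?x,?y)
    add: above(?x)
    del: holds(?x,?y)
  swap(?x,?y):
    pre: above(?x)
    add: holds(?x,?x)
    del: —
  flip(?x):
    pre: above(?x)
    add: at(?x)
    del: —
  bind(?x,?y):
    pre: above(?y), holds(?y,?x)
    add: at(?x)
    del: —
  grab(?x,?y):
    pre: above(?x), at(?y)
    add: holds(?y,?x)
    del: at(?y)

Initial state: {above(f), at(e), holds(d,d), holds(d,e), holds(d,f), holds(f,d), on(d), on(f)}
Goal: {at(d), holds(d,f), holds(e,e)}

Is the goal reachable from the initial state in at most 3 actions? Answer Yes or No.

No

1. bind(d,f)  →  {above(f), at(d), at(e), holds(d,d), holds(d,e), holds(d,f), holds(f,d), on(d), on(f)}
2. grab(f,e)  →  {above(f), at(d), holds(d,d), holds(d,e), holds(d,f), holds(e,f), holds(f,d), on(d), on(f)}
3. free(e,f)  →  {above(e), above(f), at(d), holds(d,d), holds(d,e), holds(d,f), holds(f,d), on(d), on(f)}
4. swap(e,f)  →  {above(e), above(f), at(d), holds(d,d), holds(d,e), holds(d,f), holds(e,e), holds(f,d), on(d), on(f)}
optimal plan length = 4; 4 > 3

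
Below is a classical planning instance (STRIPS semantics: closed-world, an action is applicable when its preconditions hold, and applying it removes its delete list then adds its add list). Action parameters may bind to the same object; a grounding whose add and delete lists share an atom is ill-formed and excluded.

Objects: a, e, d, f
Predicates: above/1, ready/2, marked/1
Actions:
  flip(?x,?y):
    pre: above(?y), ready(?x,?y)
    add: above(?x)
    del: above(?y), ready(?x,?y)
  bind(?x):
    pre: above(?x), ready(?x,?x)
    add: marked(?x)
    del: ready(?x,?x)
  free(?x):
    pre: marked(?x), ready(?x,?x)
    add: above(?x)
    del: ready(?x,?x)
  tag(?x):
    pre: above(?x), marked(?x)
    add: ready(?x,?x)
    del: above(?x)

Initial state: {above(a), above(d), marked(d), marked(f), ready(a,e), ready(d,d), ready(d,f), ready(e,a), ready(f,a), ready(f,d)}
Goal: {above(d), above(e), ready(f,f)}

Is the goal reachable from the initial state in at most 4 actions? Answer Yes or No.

1. flip(e,a)  →  {above(d), above(e), marked(d), marked(f), ready(a,e), ready(d,d), ready(d,f), ready(f,a), ready(f,d)}
2. flip(f,d)  →  {above(e), above(f), marked(d), marked(f), ready(a,e), ready(d,d), ready(d,f), ready(f,a)}
3. free(d)  →  {above(d), above(e), above(f), marked(d), marked(f), ready(a,e), ready(d,f), ready(f,a)}
4. tag(f)  →  {above(d), above(e), marked(d), marked(f), ready(a,e), ready(d,f), ready(f,a), ready(f,f)}
optimal plan length = 4; 4 ≤ 4

Yes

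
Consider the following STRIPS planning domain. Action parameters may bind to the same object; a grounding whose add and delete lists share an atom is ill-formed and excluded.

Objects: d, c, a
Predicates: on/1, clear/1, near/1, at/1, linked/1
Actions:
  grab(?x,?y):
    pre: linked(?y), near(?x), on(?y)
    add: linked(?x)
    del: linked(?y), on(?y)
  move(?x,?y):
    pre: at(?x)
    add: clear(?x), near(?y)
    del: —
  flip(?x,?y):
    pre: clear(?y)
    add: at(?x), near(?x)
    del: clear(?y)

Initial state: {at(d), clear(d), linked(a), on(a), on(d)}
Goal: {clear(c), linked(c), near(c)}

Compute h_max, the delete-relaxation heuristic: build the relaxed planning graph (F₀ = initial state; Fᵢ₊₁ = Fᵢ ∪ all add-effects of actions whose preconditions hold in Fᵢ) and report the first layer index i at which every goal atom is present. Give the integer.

2

F0 = init (5 atoms)
F1 = F0 ∪ {at(a), at(c), near(a), near(c), near(d)}  (10 atoms)
F2 = F1 ∪ {clear(a), clear(c), linked(c), linked(d)}  (14 atoms)
goal ⊆ F2  ⇒  h_max = 2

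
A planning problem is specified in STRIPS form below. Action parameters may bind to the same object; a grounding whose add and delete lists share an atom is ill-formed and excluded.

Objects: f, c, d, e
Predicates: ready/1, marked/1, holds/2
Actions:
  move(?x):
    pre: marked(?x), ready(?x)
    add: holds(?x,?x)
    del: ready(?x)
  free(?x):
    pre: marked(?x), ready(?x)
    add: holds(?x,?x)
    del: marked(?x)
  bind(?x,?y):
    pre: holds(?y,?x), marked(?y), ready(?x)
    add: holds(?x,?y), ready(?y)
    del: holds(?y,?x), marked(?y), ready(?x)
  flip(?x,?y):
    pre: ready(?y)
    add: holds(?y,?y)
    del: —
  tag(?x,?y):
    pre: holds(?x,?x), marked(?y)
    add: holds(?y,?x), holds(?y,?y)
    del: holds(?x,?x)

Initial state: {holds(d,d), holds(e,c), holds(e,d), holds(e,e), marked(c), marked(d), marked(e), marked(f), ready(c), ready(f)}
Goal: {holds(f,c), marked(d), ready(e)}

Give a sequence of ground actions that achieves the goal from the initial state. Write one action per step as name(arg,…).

free(c); bind(c,e); tag(c,f)

1. free(c)  →  {holds(c,c), holds(d,d), holds(e,c), holds(e,d), holds(e,e), marked(d), marked(e), marked(f), ready(c), ready(f)}
2. bind(c,e)  →  {holds(c,c), holds(c,e), holds(d,d), holds(e,d), holds(e,e), marked(d), marked(f), ready(e), ready(f)}
3. tag(c,f)  →  {holds(c,e), holds(d,d), holds(e,d), holds(e,e), holds(f,c), holds(f,f), marked(d), marked(f), ready(e), ready(f)}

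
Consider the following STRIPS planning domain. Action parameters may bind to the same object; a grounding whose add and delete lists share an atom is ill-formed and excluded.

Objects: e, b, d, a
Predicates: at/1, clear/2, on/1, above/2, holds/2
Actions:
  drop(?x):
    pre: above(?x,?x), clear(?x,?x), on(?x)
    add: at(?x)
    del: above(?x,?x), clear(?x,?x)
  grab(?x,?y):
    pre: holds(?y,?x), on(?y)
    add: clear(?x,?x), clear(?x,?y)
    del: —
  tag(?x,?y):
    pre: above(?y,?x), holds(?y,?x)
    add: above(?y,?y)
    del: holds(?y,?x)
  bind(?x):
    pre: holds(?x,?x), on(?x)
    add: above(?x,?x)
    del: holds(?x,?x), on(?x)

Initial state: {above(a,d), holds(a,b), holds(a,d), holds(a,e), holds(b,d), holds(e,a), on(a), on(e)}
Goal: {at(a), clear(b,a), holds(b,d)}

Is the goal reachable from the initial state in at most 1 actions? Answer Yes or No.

1. grab(b,a)  →  {above(a,d), clear(b,a), clear(b,b), holds(a,b), holds(a,d), holds(a,e), holds(b,d), holds(e,a), on(a), on(e)}
2. grab(a,e)  →  {above(a,d), clear(a,a), clear(a,e), clear(b,a), clear(b,b), holds(a,b), holds(a,d), holds(a,e), holds(b,d), holds(e,a), on(a), on(e)}
3. tag(d,a)  →  {above(a,a), above(a,d), clear(a,a), clear(a,e), clear(b,a), clear(b,b), holds(a,b), holds(a,e), holds(b,d), holds(e,a), on(a), on(e)}
4. drop(a)  →  {above(a,d), at(a), clear(a,e), clear(b,a), clear(b,b), holds(a,b), holds(a,e), holds(b,d), holds(e,a), on(a), on(e)}
optimal plan length = 4; 4 > 1

No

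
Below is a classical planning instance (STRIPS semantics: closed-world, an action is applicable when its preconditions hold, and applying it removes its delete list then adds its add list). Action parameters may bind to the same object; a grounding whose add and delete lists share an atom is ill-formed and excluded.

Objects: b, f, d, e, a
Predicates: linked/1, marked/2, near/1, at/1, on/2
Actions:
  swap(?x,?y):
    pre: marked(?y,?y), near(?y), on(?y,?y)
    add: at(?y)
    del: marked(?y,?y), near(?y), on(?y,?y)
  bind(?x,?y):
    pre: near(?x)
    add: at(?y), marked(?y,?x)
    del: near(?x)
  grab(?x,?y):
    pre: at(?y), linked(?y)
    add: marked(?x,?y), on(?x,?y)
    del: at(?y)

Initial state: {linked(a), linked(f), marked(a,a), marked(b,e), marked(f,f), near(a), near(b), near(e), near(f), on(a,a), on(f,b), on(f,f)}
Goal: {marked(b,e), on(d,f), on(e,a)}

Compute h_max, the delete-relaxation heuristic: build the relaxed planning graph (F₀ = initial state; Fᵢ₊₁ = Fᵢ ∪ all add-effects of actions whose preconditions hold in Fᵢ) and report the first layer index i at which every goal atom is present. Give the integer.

F0 = init (12 atoms)
F1 = F0 ∪ {at(a), at(b), at(d), at(e), at(f), marked(a,b), marked(a,e), marked(a,f), marked(b,a), marked(b,b), marked(b,f), marked(d,a), marked(d,b), marked(d,e), marked(d,f), marked(e,a), marked(e,b), marked(e,e), marked(e,f), marked(f,a), marked(f,b), marked(f,e)}  (34 atoms)
F2 = F1 ∪ {on(a,f), on(b,a), on(b,f), on(d,a), on(d,f), on(e,a), on(e,f), on(f,a)}  (42 atoms)
goal ⊆ F2  ⇒  h_max = 2

2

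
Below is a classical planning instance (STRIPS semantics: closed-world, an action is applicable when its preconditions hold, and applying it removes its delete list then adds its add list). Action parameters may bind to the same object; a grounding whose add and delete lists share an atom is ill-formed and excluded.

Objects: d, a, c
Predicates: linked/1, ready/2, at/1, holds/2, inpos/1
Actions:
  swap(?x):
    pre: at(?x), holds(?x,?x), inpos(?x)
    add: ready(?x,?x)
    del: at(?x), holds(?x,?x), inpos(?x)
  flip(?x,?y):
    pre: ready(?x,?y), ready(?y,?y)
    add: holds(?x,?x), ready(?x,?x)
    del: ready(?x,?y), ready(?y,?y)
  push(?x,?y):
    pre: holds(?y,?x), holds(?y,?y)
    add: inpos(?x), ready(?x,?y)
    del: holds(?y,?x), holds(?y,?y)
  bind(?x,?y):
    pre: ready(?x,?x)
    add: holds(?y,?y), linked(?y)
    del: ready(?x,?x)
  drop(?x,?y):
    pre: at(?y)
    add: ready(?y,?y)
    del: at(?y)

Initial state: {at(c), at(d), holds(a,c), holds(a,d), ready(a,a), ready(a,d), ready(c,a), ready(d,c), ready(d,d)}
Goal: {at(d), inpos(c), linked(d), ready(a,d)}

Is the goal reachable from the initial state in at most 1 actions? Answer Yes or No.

No

1. flip(c,a)  →  {at(c), at(d), holds(a,c), holds(a,d), holds(c,c), ready(a,d), ready(c,c), ready(d,c), ready(d,d)}
2. push(c,c)  →  {at(c), at(d), holds(a,c), holds(a,d), inpos(c), ready(a,d), ready(c,c), ready(d,c), ready(d,d)}
3. bind(d,d)  →  {at(c), at(d), holds(a,c), holds(a,d), holds(d,d), inpos(c), linked(d), ready(a,d), ready(c,c), ready(d,c)}
optimal plan length = 3; 3 > 1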